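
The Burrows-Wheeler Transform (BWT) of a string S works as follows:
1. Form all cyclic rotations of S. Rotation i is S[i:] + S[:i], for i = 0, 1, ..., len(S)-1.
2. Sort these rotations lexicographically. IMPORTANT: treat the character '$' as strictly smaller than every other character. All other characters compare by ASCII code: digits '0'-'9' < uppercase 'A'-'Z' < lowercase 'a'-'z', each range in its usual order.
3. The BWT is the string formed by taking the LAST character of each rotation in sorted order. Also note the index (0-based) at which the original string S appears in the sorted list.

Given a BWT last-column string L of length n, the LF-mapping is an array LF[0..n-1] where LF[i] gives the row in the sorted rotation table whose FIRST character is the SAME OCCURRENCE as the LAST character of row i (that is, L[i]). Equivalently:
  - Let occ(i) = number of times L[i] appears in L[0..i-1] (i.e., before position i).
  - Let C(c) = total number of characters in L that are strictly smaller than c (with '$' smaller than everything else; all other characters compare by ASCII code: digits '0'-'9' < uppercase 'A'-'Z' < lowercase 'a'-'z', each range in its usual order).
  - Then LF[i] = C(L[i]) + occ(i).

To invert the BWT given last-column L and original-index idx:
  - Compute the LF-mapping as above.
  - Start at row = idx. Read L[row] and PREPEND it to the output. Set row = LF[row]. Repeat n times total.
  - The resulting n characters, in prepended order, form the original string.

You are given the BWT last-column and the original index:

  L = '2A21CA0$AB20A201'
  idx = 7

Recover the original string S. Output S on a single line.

LF mapping: 6 10 7 4 15 11 1 0 12 14 8 2 13 9 3 5
Walk LF starting at row 7, prepending L[row]:
  step 1: row=7, L[7]='$', prepend. Next row=LF[7]=0
  step 2: row=0, L[0]='2', prepend. Next row=LF[0]=6
  step 3: row=6, L[6]='0', prepend. Next row=LF[6]=1
  step 4: row=1, L[1]='A', prepend. Next row=LF[1]=10
  step 5: row=10, L[10]='2', prepend. Next row=LF[10]=8
  step 6: row=8, L[8]='A', prepend. Next row=LF[8]=12
  step 7: row=12, L[12]='A', prepend. Next row=LF[12]=13
  step 8: row=13, L[13]='2', prepend. Next row=LF[13]=9
  step 9: row=9, L[9]='B', prepend. Next row=LF[9]=14
  step 10: row=14, L[14]='0', prepend. Next row=LF[14]=3
  step 11: row=3, L[3]='1', prepend. Next row=LF[3]=4
  step 12: row=4, L[4]='C', prepend. Next row=LF[4]=15
  step 13: row=15, L[15]='1', prepend. Next row=LF[15]=5
  step 14: row=5, L[5]='A', prepend. Next row=LF[5]=11
  step 15: row=11, L[11]='0', prepend. Next row=LF[11]=2
  step 16: row=2, L[2]='2', prepend. Next row=LF[2]=7
Reversed output: 20A1C10B2AA2A02$

Answer: 20A1C10B2AA2A02$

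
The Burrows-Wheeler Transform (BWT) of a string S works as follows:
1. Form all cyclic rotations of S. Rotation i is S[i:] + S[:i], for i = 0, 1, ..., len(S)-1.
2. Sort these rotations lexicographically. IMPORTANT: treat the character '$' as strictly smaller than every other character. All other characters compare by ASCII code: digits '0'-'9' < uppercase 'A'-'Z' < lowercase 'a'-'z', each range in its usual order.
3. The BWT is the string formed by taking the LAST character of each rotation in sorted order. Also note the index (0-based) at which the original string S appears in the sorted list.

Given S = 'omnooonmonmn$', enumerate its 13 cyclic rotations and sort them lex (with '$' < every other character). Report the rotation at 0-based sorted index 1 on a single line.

All 13 rotations (rotation i = S[i:]+S[:i]):
  rot[0] = omnooonmonmn$
  rot[1] = mnooonmonmn$o
  rot[2] = nooonmonmn$om
  rot[3] = ooonmonmn$omn
  rot[4] = oonmonmn$omno
  rot[5] = onmonmn$omnoo
  rot[6] = nmonmn$omnooo
  rot[7] = monmn$omnooon
  rot[8] = onmn$omnooonm
  rot[9] = nmn$omnooonmo
  rot[10] = mn$omnooonmon
  rot[11] = n$omnooonmonm
  rot[12] = $omnooonmonmn
Sorted (with $ < everything):
  sorted[0] = $omnooonmonmn
  sorted[1] = mn$omnooonmon
  sorted[2] = mnooonmonmn$o
  sorted[3] = monmn$omnooon
  sorted[4] = n$omnooonmonm
  sorted[5] = nmn$omnooonmo
  sorted[6] = nmonmn$omnooo
  sorted[7] = nooonmonmn$om
  sorted[8] = omnooonmonmn$
  sorted[9] = onmn$omnooonm
  sorted[10] = onmonmn$omnoo
  sorted[11] = oonmonmn$omno
  sorted[12] = ooonmonmn$omn
sorted[1] = mn$omnooonmon

Answer: mn$omnooonmon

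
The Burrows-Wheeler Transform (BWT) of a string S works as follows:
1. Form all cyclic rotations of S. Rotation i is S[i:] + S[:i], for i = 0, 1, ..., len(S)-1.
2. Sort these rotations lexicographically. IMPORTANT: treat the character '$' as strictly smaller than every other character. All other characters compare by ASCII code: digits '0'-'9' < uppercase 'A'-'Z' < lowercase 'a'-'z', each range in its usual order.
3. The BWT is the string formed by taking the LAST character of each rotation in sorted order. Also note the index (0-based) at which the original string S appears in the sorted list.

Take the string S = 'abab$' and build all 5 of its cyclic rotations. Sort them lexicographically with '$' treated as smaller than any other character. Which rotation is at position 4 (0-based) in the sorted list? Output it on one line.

All 5 rotations (rotation i = S[i:]+S[:i]):
  rot[0] = abab$
  rot[1] = bab$a
  rot[2] = ab$ab
  rot[3] = b$aba
  rot[4] = $abab
Sorted (with $ < everything):
  sorted[0] = $abab
  sorted[1] = ab$ab
  sorted[2] = abab$
  sorted[3] = b$aba
  sorted[4] = bab$a
sorted[4] = bab$a

Answer: bab$a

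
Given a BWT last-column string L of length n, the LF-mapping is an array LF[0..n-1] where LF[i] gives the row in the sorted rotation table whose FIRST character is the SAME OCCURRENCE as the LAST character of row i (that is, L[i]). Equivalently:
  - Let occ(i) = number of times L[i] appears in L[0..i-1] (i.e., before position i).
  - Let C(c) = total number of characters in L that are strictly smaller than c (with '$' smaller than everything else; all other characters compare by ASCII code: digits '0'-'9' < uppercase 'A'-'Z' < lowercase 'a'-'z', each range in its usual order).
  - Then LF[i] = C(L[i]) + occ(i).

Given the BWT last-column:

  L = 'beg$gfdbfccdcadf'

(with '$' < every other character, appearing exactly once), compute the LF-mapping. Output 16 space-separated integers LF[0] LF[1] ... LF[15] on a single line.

Char counts: '$':1, 'a':1, 'b':2, 'c':3, 'd':3, 'e':1, 'f':3, 'g':2
C (first-col start): C('$')=0, C('a')=1, C('b')=2, C('c')=4, C('d')=7, C('e')=10, C('f')=11, C('g')=14
L[0]='b': occ=0, LF[0]=C('b')+0=2+0=2
L[1]='e': occ=0, LF[1]=C('e')+0=10+0=10
L[2]='g': occ=0, LF[2]=C('g')+0=14+0=14
L[3]='$': occ=0, LF[3]=C('$')+0=0+0=0
L[4]='g': occ=1, LF[4]=C('g')+1=14+1=15
L[5]='f': occ=0, LF[5]=C('f')+0=11+0=11
L[6]='d': occ=0, LF[6]=C('d')+0=7+0=7
L[7]='b': occ=1, LF[7]=C('b')+1=2+1=3
L[8]='f': occ=1, LF[8]=C('f')+1=11+1=12
L[9]='c': occ=0, LF[9]=C('c')+0=4+0=4
L[10]='c': occ=1, LF[10]=C('c')+1=4+1=5
L[11]='d': occ=1, LF[11]=C('d')+1=7+1=8
L[12]='c': occ=2, LF[12]=C('c')+2=4+2=6
L[13]='a': occ=0, LF[13]=C('a')+0=1+0=1
L[14]='d': occ=2, LF[14]=C('d')+2=7+2=9
L[15]='f': occ=2, LF[15]=C('f')+2=11+2=13

Answer: 2 10 14 0 15 11 7 3 12 4 5 8 6 1 9 13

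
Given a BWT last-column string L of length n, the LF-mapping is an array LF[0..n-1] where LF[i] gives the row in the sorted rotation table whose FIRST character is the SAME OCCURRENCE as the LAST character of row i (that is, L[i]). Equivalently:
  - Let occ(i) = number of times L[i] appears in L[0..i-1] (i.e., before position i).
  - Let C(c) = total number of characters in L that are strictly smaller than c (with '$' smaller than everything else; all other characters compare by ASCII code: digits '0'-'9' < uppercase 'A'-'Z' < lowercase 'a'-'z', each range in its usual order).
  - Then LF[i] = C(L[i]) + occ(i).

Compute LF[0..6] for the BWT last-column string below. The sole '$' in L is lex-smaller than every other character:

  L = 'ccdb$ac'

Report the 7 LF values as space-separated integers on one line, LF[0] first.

Answer: 3 4 6 2 0 1 5

Derivation:
Char counts: '$':1, 'a':1, 'b':1, 'c':3, 'd':1
C (first-col start): C('$')=0, C('a')=1, C('b')=2, C('c')=3, C('d')=6
L[0]='c': occ=0, LF[0]=C('c')+0=3+0=3
L[1]='c': occ=1, LF[1]=C('c')+1=3+1=4
L[2]='d': occ=0, LF[2]=C('d')+0=6+0=6
L[3]='b': occ=0, LF[3]=C('b')+0=2+0=2
L[4]='$': occ=0, LF[4]=C('$')+0=0+0=0
L[5]='a': occ=0, LF[5]=C('a')+0=1+0=1
L[6]='c': occ=2, LF[6]=C('c')+2=3+2=5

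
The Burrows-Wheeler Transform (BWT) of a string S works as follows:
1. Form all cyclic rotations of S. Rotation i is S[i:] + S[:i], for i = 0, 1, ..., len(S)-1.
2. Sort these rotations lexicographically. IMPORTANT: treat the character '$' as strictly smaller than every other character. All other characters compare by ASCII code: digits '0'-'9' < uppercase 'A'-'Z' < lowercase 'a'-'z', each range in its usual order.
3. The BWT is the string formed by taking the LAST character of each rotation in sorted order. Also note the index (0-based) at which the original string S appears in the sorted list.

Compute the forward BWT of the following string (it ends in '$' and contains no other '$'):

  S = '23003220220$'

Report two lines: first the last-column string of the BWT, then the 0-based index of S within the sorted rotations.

Answer: 023202203$20
9

Derivation:
All 12 rotations (rotation i = S[i:]+S[:i]):
  rot[0] = 23003220220$
  rot[1] = 3003220220$2
  rot[2] = 003220220$23
  rot[3] = 03220220$230
  rot[4] = 3220220$2300
  rot[5] = 220220$23003
  rot[6] = 20220$230032
  rot[7] = 0220$2300322
  rot[8] = 220$23003220
  rot[9] = 20$230032202
  rot[10] = 0$2300322022
  rot[11] = $23003220220
Sorted (with $ < everything):
  sorted[0] = $23003220220  (last char: '0')
  sorted[1] = 0$2300322022  (last char: '2')
  sorted[2] = 003220220$23  (last char: '3')
  sorted[3] = 0220$2300322  (last char: '2')
  sorted[4] = 03220220$230  (last char: '0')
  sorted[5] = 20$230032202  (last char: '2')
  sorted[6] = 20220$230032  (last char: '2')
  sorted[7] = 220$23003220  (last char: '0')
  sorted[8] = 220220$23003  (last char: '3')
  sorted[9] = 23003220220$  (last char: '$')
  sorted[10] = 3003220220$2  (last char: '2')
  sorted[11] = 3220220$2300  (last char: '0')
Last column: 023202203$20
Original string S is at sorted index 9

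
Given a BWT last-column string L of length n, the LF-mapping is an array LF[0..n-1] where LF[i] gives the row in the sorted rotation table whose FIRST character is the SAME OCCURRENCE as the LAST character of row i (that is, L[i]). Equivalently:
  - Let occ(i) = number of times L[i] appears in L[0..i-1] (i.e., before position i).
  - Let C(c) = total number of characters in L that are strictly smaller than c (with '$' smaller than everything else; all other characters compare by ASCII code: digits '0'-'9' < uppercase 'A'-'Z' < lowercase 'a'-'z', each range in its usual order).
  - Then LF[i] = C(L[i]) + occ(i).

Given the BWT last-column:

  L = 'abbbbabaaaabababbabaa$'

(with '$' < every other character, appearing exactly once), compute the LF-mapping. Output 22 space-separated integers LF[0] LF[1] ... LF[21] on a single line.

Answer: 1 12 13 14 15 2 16 3 4 5 6 17 7 18 8 19 20 9 21 10 11 0

Derivation:
Char counts: '$':1, 'a':11, 'b':10
C (first-col start): C('$')=0, C('a')=1, C('b')=12
L[0]='a': occ=0, LF[0]=C('a')+0=1+0=1
L[1]='b': occ=0, LF[1]=C('b')+0=12+0=12
L[2]='b': occ=1, LF[2]=C('b')+1=12+1=13
L[3]='b': occ=2, LF[3]=C('b')+2=12+2=14
L[4]='b': occ=3, LF[4]=C('b')+3=12+3=15
L[5]='a': occ=1, LF[5]=C('a')+1=1+1=2
L[6]='b': occ=4, LF[6]=C('b')+4=12+4=16
L[7]='a': occ=2, LF[7]=C('a')+2=1+2=3
L[8]='a': occ=3, LF[8]=C('a')+3=1+3=4
L[9]='a': occ=4, LF[9]=C('a')+4=1+4=5
L[10]='a': occ=5, LF[10]=C('a')+5=1+5=6
L[11]='b': occ=5, LF[11]=C('b')+5=12+5=17
L[12]='a': occ=6, LF[12]=C('a')+6=1+6=7
L[13]='b': occ=6, LF[13]=C('b')+6=12+6=18
L[14]='a': occ=7, LF[14]=C('a')+7=1+7=8
L[15]='b': occ=7, LF[15]=C('b')+7=12+7=19
L[16]='b': occ=8, LF[16]=C('b')+8=12+8=20
L[17]='a': occ=8, LF[17]=C('a')+8=1+8=9
L[18]='b': occ=9, LF[18]=C('b')+9=12+9=21
L[19]='a': occ=9, LF[19]=C('a')+9=1+9=10
L[20]='a': occ=10, LF[20]=C('a')+10=1+10=11
L[21]='$': occ=0, LF[21]=C('$')+0=0+0=0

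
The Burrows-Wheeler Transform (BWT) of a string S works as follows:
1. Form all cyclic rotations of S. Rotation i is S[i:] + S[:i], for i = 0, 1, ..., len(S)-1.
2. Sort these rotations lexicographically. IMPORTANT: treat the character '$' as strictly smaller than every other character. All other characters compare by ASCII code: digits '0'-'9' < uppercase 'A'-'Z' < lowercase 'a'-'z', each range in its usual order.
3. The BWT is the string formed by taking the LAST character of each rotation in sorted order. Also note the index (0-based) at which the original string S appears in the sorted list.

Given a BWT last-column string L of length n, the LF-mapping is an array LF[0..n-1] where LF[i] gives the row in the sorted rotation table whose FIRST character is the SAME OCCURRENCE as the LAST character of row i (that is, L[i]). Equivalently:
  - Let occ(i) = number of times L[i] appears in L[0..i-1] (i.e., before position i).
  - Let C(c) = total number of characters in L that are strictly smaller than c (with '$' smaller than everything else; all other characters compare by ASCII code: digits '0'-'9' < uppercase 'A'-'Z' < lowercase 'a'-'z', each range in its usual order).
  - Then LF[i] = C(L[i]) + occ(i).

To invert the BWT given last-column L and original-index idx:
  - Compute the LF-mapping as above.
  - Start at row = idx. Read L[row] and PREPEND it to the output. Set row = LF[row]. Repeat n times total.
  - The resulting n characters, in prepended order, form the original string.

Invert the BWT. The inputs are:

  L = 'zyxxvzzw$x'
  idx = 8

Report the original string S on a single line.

LF mapping: 7 6 3 4 1 8 9 2 0 5
Walk LF starting at row 8, prepending L[row]:
  step 1: row=8, L[8]='$', prepend. Next row=LF[8]=0
  step 2: row=0, L[0]='z', prepend. Next row=LF[0]=7
  step 3: row=7, L[7]='w', prepend. Next row=LF[7]=2
  step 4: row=2, L[2]='x', prepend. Next row=LF[2]=3
  step 5: row=3, L[3]='x', prepend. Next row=LF[3]=4
  step 6: row=4, L[4]='v', prepend. Next row=LF[4]=1
  step 7: row=1, L[1]='y', prepend. Next row=LF[1]=6
  step 8: row=6, L[6]='z', prepend. Next row=LF[6]=9
  step 9: row=9, L[9]='x', prepend. Next row=LF[9]=5
  step 10: row=5, L[5]='z', prepend. Next row=LF[5]=8
Reversed output: zxzyvxxwz$

Answer: zxzyvxxwz$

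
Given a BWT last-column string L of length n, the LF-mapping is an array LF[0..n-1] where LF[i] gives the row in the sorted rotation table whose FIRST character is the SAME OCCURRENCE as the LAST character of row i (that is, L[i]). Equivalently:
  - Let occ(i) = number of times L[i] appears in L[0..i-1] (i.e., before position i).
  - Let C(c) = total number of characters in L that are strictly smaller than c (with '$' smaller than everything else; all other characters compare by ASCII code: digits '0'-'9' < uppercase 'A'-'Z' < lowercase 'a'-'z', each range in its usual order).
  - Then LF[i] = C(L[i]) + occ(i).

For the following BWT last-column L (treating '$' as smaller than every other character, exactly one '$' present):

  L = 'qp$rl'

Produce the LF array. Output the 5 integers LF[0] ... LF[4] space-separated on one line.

Answer: 3 2 0 4 1

Derivation:
Char counts: '$':1, 'l':1, 'p':1, 'q':1, 'r':1
C (first-col start): C('$')=0, C('l')=1, C('p')=2, C('q')=3, C('r')=4
L[0]='q': occ=0, LF[0]=C('q')+0=3+0=3
L[1]='p': occ=0, LF[1]=C('p')+0=2+0=2
L[2]='$': occ=0, LF[2]=C('$')+0=0+0=0
L[3]='r': occ=0, LF[3]=C('r')+0=4+0=4
L[4]='l': occ=0, LF[4]=C('l')+0=1+0=1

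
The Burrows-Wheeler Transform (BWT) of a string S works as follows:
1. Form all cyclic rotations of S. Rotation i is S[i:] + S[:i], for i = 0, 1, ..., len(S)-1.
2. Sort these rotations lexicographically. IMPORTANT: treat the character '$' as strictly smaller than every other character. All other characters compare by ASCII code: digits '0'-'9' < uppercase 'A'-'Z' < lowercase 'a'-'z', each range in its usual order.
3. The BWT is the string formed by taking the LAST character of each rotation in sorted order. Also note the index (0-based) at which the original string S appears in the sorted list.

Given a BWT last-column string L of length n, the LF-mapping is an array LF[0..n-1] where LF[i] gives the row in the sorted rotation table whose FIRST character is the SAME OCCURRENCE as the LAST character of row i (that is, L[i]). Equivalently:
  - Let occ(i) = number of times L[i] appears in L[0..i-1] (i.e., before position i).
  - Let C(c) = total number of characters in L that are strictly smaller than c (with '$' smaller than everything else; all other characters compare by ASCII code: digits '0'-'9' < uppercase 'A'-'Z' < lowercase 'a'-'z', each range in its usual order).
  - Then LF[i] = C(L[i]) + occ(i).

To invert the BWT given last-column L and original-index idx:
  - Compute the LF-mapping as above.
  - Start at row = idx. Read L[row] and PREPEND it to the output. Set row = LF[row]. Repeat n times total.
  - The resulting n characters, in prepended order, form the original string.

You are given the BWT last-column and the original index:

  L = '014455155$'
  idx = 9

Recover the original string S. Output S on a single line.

Answer: 555415410$

Derivation:
LF mapping: 1 2 4 5 6 7 3 8 9 0
Walk LF starting at row 9, prepending L[row]:
  step 1: row=9, L[9]='$', prepend. Next row=LF[9]=0
  step 2: row=0, L[0]='0', prepend. Next row=LF[0]=1
  step 3: row=1, L[1]='1', prepend. Next row=LF[1]=2
  step 4: row=2, L[2]='4', prepend. Next row=LF[2]=4
  step 5: row=4, L[4]='5', prepend. Next row=LF[4]=6
  step 6: row=6, L[6]='1', prepend. Next row=LF[6]=3
  step 7: row=3, L[3]='4', prepend. Next row=LF[3]=5
  step 8: row=5, L[5]='5', prepend. Next row=LF[5]=7
  step 9: row=7, L[7]='5', prepend. Next row=LF[7]=8
  step 10: row=8, L[8]='5', prepend. Next row=LF[8]=9
Reversed output: 555415410$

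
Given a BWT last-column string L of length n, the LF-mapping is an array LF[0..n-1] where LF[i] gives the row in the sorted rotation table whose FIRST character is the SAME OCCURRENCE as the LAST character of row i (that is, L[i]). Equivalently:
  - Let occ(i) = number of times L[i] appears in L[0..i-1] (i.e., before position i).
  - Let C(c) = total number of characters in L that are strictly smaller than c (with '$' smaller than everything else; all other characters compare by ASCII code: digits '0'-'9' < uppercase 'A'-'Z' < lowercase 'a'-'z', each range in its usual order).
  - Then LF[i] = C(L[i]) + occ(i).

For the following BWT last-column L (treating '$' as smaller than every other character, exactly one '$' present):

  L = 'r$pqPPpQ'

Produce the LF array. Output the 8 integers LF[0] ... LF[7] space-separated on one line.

Char counts: '$':1, 'P':2, 'Q':1, 'p':2, 'q':1, 'r':1
C (first-col start): C('$')=0, C('P')=1, C('Q')=3, C('p')=4, C('q')=6, C('r')=7
L[0]='r': occ=0, LF[0]=C('r')+0=7+0=7
L[1]='$': occ=0, LF[1]=C('$')+0=0+0=0
L[2]='p': occ=0, LF[2]=C('p')+0=4+0=4
L[3]='q': occ=0, LF[3]=C('q')+0=6+0=6
L[4]='P': occ=0, LF[4]=C('P')+0=1+0=1
L[5]='P': occ=1, LF[5]=C('P')+1=1+1=2
L[6]='p': occ=1, LF[6]=C('p')+1=4+1=5
L[7]='Q': occ=0, LF[7]=C('Q')+0=3+0=3

Answer: 7 0 4 6 1 2 5 3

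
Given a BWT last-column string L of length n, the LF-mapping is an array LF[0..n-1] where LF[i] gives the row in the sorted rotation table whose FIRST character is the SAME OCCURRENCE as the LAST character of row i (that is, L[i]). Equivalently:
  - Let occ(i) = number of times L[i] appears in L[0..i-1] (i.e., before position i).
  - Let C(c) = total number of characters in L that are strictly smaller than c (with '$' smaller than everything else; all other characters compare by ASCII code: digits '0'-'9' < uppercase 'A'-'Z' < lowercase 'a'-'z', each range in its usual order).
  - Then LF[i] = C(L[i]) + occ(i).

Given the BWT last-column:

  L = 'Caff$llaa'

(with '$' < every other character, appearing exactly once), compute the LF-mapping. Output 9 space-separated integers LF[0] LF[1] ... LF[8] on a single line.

Answer: 1 2 5 6 0 7 8 3 4

Derivation:
Char counts: '$':1, 'C':1, 'a':3, 'f':2, 'l':2
C (first-col start): C('$')=0, C('C')=1, C('a')=2, C('f')=5, C('l')=7
L[0]='C': occ=0, LF[0]=C('C')+0=1+0=1
L[1]='a': occ=0, LF[1]=C('a')+0=2+0=2
L[2]='f': occ=0, LF[2]=C('f')+0=5+0=5
L[3]='f': occ=1, LF[3]=C('f')+1=5+1=6
L[4]='$': occ=0, LF[4]=C('$')+0=0+0=0
L[5]='l': occ=0, LF[5]=C('l')+0=7+0=7
L[6]='l': occ=1, LF[6]=C('l')+1=7+1=8
L[7]='a': occ=1, LF[7]=C('a')+1=2+1=3
L[8]='a': occ=2, LF[8]=C('a')+2=2+2=4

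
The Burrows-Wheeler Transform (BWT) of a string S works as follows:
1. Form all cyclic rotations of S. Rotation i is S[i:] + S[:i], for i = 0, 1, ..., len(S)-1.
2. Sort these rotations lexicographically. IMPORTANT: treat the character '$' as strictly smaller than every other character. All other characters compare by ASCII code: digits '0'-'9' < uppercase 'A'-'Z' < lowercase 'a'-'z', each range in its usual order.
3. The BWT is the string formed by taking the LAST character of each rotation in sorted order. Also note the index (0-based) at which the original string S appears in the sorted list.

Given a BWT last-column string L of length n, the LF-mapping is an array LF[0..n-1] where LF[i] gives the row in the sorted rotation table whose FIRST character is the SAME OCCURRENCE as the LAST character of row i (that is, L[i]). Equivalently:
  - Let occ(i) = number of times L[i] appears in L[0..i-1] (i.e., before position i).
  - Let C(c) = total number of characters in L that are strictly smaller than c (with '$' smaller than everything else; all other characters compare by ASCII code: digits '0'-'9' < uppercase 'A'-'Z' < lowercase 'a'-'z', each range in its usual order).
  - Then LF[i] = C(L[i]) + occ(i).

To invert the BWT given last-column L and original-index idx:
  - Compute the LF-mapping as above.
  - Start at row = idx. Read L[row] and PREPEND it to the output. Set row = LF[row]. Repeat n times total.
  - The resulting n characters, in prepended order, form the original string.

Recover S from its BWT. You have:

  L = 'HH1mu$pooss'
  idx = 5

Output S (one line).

Answer: opossumH1H$

Derivation:
LF mapping: 2 3 1 4 10 0 7 5 6 8 9
Walk LF starting at row 5, prepending L[row]:
  step 1: row=5, L[5]='$', prepend. Next row=LF[5]=0
  step 2: row=0, L[0]='H', prepend. Next row=LF[0]=2
  step 3: row=2, L[2]='1', prepend. Next row=LF[2]=1
  step 4: row=1, L[1]='H', prepend. Next row=LF[1]=3
  step 5: row=3, L[3]='m', prepend. Next row=LF[3]=4
  step 6: row=4, L[4]='u', prepend. Next row=LF[4]=10
  step 7: row=10, L[10]='s', prepend. Next row=LF[10]=9
  step 8: row=9, L[9]='s', prepend. Next row=LF[9]=8
  step 9: row=8, L[8]='o', prepend. Next row=LF[8]=6
  step 10: row=6, L[6]='p', prepend. Next row=LF[6]=7
  step 11: row=7, L[7]='o', prepend. Next row=LF[7]=5
Reversed output: opossumH1H$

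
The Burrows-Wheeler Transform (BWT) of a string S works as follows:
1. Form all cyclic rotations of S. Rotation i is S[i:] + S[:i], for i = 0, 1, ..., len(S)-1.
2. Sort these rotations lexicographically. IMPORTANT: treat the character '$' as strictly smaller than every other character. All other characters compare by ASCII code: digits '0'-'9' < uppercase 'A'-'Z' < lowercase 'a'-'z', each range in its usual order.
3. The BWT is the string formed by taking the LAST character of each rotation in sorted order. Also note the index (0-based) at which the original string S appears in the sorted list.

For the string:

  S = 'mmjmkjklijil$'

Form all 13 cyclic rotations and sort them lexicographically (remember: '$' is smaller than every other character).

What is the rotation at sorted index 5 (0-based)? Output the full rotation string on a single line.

All 13 rotations (rotation i = S[i:]+S[:i]):
  rot[0] = mmjmkjklijil$
  rot[1] = mjmkjklijil$m
  rot[2] = jmkjklijil$mm
  rot[3] = mkjklijil$mmj
  rot[4] = kjklijil$mmjm
  rot[5] = jklijil$mmjmk
  rot[6] = klijil$mmjmkj
  rot[7] = lijil$mmjmkjk
  rot[8] = ijil$mmjmkjkl
  rot[9] = jil$mmjmkjkli
  rot[10] = il$mmjmkjklij
  rot[11] = l$mmjmkjkliji
  rot[12] = $mmjmkjklijil
Sorted (with $ < everything):
  sorted[0] = $mmjmkjklijil
  sorted[1] = ijil$mmjmkjkl
  sorted[2] = il$mmjmkjklij
  sorted[3] = jil$mmjmkjkli
  sorted[4] = jklijil$mmjmk
  sorted[5] = jmkjklijil$mm
  sorted[6] = kjklijil$mmjm
  sorted[7] = klijil$mmjmkj
  sorted[8] = l$mmjmkjkliji
  sorted[9] = lijil$mmjmkjk
  sorted[10] = mjmkjklijil$m
  sorted[11] = mkjklijil$mmj
  sorted[12] = mmjmkjklijil$
sorted[5] = jmkjklijil$mm

Answer: jmkjklijil$mm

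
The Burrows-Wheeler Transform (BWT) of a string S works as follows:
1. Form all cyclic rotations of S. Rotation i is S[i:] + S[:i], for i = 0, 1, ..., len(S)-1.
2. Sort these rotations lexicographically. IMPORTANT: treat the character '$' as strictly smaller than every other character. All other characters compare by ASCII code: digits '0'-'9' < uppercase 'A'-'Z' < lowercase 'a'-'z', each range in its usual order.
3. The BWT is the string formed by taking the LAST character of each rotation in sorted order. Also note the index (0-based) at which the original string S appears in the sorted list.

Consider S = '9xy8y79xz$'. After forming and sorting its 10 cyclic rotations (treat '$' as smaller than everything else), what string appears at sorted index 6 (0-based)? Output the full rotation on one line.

Answer: xz$9xy8y79

Derivation:
All 10 rotations (rotation i = S[i:]+S[:i]):
  rot[0] = 9xy8y79xz$
  rot[1] = xy8y79xz$9
  rot[2] = y8y79xz$9x
  rot[3] = 8y79xz$9xy
  rot[4] = y79xz$9xy8
  rot[5] = 79xz$9xy8y
  rot[6] = 9xz$9xy8y7
  rot[7] = xz$9xy8y79
  rot[8] = z$9xy8y79x
  rot[9] = $9xy8y79xz
Sorted (with $ < everything):
  sorted[0] = $9xy8y79xz
  sorted[1] = 79xz$9xy8y
  sorted[2] = 8y79xz$9xy
  sorted[3] = 9xy8y79xz$
  sorted[4] = 9xz$9xy8y7
  sorted[5] = xy8y79xz$9
  sorted[6] = xz$9xy8y79
  sorted[7] = y79xz$9xy8
  sorted[8] = y8y79xz$9x
  sorted[9] = z$9xy8y79x
sorted[6] = xz$9xy8y79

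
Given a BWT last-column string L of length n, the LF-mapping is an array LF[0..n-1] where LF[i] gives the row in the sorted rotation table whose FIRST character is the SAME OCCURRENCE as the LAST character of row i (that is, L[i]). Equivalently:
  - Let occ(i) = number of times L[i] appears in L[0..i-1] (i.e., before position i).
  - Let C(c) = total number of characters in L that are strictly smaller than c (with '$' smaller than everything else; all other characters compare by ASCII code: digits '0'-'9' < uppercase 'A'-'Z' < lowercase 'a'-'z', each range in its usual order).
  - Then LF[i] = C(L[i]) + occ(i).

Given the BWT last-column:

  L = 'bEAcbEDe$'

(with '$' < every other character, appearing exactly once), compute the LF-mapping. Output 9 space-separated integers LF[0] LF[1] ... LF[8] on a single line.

Char counts: '$':1, 'A':1, 'D':1, 'E':2, 'b':2, 'c':1, 'e':1
C (first-col start): C('$')=0, C('A')=1, C('D')=2, C('E')=3, C('b')=5, C('c')=7, C('e')=8
L[0]='b': occ=0, LF[0]=C('b')+0=5+0=5
L[1]='E': occ=0, LF[1]=C('E')+0=3+0=3
L[2]='A': occ=0, LF[2]=C('A')+0=1+0=1
L[3]='c': occ=0, LF[3]=C('c')+0=7+0=7
L[4]='b': occ=1, LF[4]=C('b')+1=5+1=6
L[5]='E': occ=1, LF[5]=C('E')+1=3+1=4
L[6]='D': occ=0, LF[6]=C('D')+0=2+0=2
L[7]='e': occ=0, LF[7]=C('e')+0=8+0=8
L[8]='$': occ=0, LF[8]=C('$')+0=0+0=0

Answer: 5 3 1 7 6 4 2 8 0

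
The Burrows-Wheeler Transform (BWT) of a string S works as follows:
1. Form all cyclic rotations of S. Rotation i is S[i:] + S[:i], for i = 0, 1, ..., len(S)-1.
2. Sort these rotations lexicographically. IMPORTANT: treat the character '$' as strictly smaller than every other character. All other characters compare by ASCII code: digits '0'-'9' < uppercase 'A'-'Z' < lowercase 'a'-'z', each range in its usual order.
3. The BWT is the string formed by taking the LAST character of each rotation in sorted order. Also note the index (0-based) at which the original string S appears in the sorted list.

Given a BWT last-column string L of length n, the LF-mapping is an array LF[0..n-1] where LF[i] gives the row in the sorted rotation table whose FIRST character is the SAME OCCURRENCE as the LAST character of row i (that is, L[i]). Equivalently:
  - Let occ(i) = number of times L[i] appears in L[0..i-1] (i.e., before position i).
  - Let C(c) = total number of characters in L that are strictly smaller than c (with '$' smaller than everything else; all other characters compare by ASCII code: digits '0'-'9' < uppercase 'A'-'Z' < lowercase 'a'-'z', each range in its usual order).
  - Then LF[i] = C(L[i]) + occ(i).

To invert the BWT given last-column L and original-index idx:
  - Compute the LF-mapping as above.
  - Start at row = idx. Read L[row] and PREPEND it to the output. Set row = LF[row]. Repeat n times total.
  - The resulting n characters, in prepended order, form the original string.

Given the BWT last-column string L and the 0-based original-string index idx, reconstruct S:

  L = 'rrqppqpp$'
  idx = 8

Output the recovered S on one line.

LF mapping: 7 8 5 1 2 6 3 4 0
Walk LF starting at row 8, prepending L[row]:
  step 1: row=8, L[8]='$', prepend. Next row=LF[8]=0
  step 2: row=0, L[0]='r', prepend. Next row=LF[0]=7
  step 3: row=7, L[7]='p', prepend. Next row=LF[7]=4
  step 4: row=4, L[4]='p', prepend. Next row=LF[4]=2
  step 5: row=2, L[2]='q', prepend. Next row=LF[2]=5
  step 6: row=5, L[5]='q', prepend. Next row=LF[5]=6
  step 7: row=6, L[6]='p', prepend. Next row=LF[6]=3
  step 8: row=3, L[3]='p', prepend. Next row=LF[3]=1
  step 9: row=1, L[1]='r', prepend. Next row=LF[1]=8
Reversed output: rppqqppr$

Answer: rppqqppr$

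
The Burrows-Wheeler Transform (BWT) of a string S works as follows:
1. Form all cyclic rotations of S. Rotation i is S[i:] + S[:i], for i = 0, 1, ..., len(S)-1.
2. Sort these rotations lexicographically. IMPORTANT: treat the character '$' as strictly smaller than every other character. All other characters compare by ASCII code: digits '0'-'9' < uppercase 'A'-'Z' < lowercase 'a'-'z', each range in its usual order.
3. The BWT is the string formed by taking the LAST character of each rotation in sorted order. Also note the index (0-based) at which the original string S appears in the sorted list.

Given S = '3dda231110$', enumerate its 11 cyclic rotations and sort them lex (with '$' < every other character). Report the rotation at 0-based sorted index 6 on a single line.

Answer: 31110$3dda2

Derivation:
All 11 rotations (rotation i = S[i:]+S[:i]):
  rot[0] = 3dda231110$
  rot[1] = dda231110$3
  rot[2] = da231110$3d
  rot[3] = a231110$3dd
  rot[4] = 231110$3dda
  rot[5] = 31110$3dda2
  rot[6] = 1110$3dda23
  rot[7] = 110$3dda231
  rot[8] = 10$3dda2311
  rot[9] = 0$3dda23111
  rot[10] = $3dda231110
Sorted (with $ < everything):
  sorted[0] = $3dda231110
  sorted[1] = 0$3dda23111
  sorted[2] = 10$3dda2311
  sorted[3] = 110$3dda231
  sorted[4] = 1110$3dda23
  sorted[5] = 231110$3dda
  sorted[6] = 31110$3dda2
  sorted[7] = 3dda231110$
  sorted[8] = a231110$3dd
  sorted[9] = da231110$3d
  sorted[10] = dda231110$3
sorted[6] = 31110$3dda2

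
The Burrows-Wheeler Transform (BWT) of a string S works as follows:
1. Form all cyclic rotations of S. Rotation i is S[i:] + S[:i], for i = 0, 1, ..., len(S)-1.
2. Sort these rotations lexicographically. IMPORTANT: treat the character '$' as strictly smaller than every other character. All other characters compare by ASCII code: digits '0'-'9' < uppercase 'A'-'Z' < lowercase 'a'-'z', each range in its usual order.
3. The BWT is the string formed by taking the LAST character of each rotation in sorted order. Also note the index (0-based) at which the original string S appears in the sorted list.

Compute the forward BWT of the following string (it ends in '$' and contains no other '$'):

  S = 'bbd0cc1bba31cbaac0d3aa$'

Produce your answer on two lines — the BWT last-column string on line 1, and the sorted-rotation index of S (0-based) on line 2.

Answer: adcc3adab3babc1$bac10b0
15

Derivation:
All 23 rotations (rotation i = S[i:]+S[:i]):
  rot[0] = bbd0cc1bba31cbaac0d3aa$
  rot[1] = bd0cc1bba31cbaac0d3aa$b
  rot[2] = d0cc1bba31cbaac0d3aa$bb
  rot[3] = 0cc1bba31cbaac0d3aa$bbd
  rot[4] = cc1bba31cbaac0d3aa$bbd0
  rot[5] = c1bba31cbaac0d3aa$bbd0c
  rot[6] = 1bba31cbaac0d3aa$bbd0cc
  rot[7] = bba31cbaac0d3aa$bbd0cc1
  rot[8] = ba31cbaac0d3aa$bbd0cc1b
  rot[9] = a31cbaac0d3aa$bbd0cc1bb
  rot[10] = 31cbaac0d3aa$bbd0cc1bba
  rot[11] = 1cbaac0d3aa$bbd0cc1bba3
  rot[12] = cbaac0d3aa$bbd0cc1bba31
  rot[13] = baac0d3aa$bbd0cc1bba31c
  rot[14] = aac0d3aa$bbd0cc1bba31cb
  rot[15] = ac0d3aa$bbd0cc1bba31cba
  rot[16] = c0d3aa$bbd0cc1bba31cbaa
  rot[17] = 0d3aa$bbd0cc1bba31cbaac
  rot[18] = d3aa$bbd0cc1bba31cbaac0
  rot[19] = 3aa$bbd0cc1bba31cbaac0d
  rot[20] = aa$bbd0cc1bba31cbaac0d3
  rot[21] = a$bbd0cc1bba31cbaac0d3a
  rot[22] = $bbd0cc1bba31cbaac0d3aa
Sorted (with $ < everything):
  sorted[0] = $bbd0cc1bba31cbaac0d3aa  (last char: 'a')
  sorted[1] = 0cc1bba31cbaac0d3aa$bbd  (last char: 'd')
  sorted[2] = 0d3aa$bbd0cc1bba31cbaac  (last char: 'c')
  sorted[3] = 1bba31cbaac0d3aa$bbd0cc  (last char: 'c')
  sorted[4] = 1cbaac0d3aa$bbd0cc1bba3  (last char: '3')
  sorted[5] = 31cbaac0d3aa$bbd0cc1bba  (last char: 'a')
  sorted[6] = 3aa$bbd0cc1bba31cbaac0d  (last char: 'd')
  sorted[7] = a$bbd0cc1bba31cbaac0d3a  (last char: 'a')
  sorted[8] = a31cbaac0d3aa$bbd0cc1bb  (last char: 'b')
  sorted[9] = aa$bbd0cc1bba31cbaac0d3  (last char: '3')
  sorted[10] = aac0d3aa$bbd0cc1bba31cb  (last char: 'b')
  sorted[11] = ac0d3aa$bbd0cc1bba31cba  (last char: 'a')
  sorted[12] = ba31cbaac0d3aa$bbd0cc1b  (last char: 'b')
  sorted[13] = baac0d3aa$bbd0cc1bba31c  (last char: 'c')
  sorted[14] = bba31cbaac0d3aa$bbd0cc1  (last char: '1')
  sorted[15] = bbd0cc1bba31cbaac0d3aa$  (last char: '$')
  sorted[16] = bd0cc1bba31cbaac0d3aa$b  (last char: 'b')
  sorted[17] = c0d3aa$bbd0cc1bba31cbaa  (last char: 'a')
  sorted[18] = c1bba31cbaac0d3aa$bbd0c  (last char: 'c')
  sorted[19] = cbaac0d3aa$bbd0cc1bba31  (last char: '1')
  sorted[20] = cc1bba31cbaac0d3aa$bbd0  (last char: '0')
  sorted[21] = d0cc1bba31cbaac0d3aa$bb  (last char: 'b')
  sorted[22] = d3aa$bbd0cc1bba31cbaac0  (last char: '0')
Last column: adcc3adab3babc1$bac10b0
Original string S is at sorted index 15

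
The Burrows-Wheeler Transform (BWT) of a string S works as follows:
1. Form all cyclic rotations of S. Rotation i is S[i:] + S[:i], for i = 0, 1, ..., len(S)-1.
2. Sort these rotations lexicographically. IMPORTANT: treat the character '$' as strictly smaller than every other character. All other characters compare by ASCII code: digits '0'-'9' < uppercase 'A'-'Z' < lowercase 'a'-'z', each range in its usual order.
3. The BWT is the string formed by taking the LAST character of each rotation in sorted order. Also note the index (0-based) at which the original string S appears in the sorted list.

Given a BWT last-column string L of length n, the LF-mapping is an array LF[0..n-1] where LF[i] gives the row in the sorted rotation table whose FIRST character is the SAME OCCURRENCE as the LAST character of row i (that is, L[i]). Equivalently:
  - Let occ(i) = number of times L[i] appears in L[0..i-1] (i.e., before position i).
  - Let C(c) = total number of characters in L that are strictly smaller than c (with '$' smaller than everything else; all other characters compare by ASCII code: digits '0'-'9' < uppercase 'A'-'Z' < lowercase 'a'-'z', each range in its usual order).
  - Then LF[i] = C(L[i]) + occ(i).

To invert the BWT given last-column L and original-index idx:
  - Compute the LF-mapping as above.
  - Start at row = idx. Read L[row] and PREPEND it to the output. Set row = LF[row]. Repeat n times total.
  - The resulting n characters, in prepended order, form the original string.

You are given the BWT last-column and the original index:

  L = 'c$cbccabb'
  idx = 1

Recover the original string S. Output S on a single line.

Answer: acbbcbcc$

Derivation:
LF mapping: 5 0 6 2 7 8 1 3 4
Walk LF starting at row 1, prepending L[row]:
  step 1: row=1, L[1]='$', prepend. Next row=LF[1]=0
  step 2: row=0, L[0]='c', prepend. Next row=LF[0]=5
  step 3: row=5, L[5]='c', prepend. Next row=LF[5]=8
  step 4: row=8, L[8]='b', prepend. Next row=LF[8]=4
  step 5: row=4, L[4]='c', prepend. Next row=LF[4]=7
  step 6: row=7, L[7]='b', prepend. Next row=LF[7]=3
  step 7: row=3, L[3]='b', prepend. Next row=LF[3]=2
  step 8: row=2, L[2]='c', prepend. Next row=LF[2]=6
  step 9: row=6, L[6]='a', prepend. Next row=LF[6]=1
Reversed output: acbbcbcc$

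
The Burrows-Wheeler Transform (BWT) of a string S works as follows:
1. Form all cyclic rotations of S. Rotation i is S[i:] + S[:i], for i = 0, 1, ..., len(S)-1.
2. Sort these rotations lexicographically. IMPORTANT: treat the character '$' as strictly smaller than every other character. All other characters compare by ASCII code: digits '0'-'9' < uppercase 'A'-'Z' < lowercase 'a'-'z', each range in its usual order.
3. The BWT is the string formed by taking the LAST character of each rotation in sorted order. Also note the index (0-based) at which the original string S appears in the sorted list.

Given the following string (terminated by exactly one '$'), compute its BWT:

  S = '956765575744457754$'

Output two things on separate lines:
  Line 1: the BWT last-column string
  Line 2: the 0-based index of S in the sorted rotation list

All 19 rotations (rotation i = S[i:]+S[:i]):
  rot[0] = 956765575744457754$
  rot[1] = 56765575744457754$9
  rot[2] = 6765575744457754$95
  rot[3] = 765575744457754$956
  rot[4] = 65575744457754$9567
  rot[5] = 5575744457754$95676
  rot[6] = 575744457754$956765
  rot[7] = 75744457754$9567655
  rot[8] = 5744457754$95676557
  rot[9] = 744457754$956765575
  rot[10] = 44457754$9567655757
  rot[11] = 4457754$95676557574
  rot[12] = 457754$956765575744
  rot[13] = 57754$9567655757444
  rot[14] = 7754$95676557574445
  rot[15] = 754$956765575744457
  rot[16] = 54$9567655757444577
  rot[17] = 4$95676557574445775
  rot[18] = $956765575744457754
Sorted (with $ < everything):
  sorted[0] = $956765575744457754  (last char: '4')
  sorted[1] = 4$95676557574445775  (last char: '5')
  sorted[2] = 44457754$9567655757  (last char: '7')
  sorted[3] = 4457754$95676557574  (last char: '4')
  sorted[4] = 457754$956765575744  (last char: '4')
  sorted[5] = 54$9567655757444577  (last char: '7')
  sorted[6] = 5575744457754$95676  (last char: '6')
  sorted[7] = 56765575744457754$9  (last char: '9')
  sorted[8] = 5744457754$95676557  (last char: '7')
  sorted[9] = 575744457754$956765  (last char: '5')
  sorted[10] = 57754$9567655757444  (last char: '4')
  sorted[11] = 65575744457754$9567  (last char: '7')
  sorted[12] = 6765575744457754$95  (last char: '5')
  sorted[13] = 744457754$956765575  (last char: '5')
  sorted[14] = 754$956765575744457  (last char: '7')
  sorted[15] = 75744457754$9567655  (last char: '5')
  sorted[16] = 765575744457754$956  (last char: '6')
  sorted[17] = 7754$95676557574445  (last char: '5')
  sorted[18] = 956765575744457754$  (last char: '$')
Last column: 457447697547557565$
Original string S is at sorted index 18

Answer: 457447697547557565$
18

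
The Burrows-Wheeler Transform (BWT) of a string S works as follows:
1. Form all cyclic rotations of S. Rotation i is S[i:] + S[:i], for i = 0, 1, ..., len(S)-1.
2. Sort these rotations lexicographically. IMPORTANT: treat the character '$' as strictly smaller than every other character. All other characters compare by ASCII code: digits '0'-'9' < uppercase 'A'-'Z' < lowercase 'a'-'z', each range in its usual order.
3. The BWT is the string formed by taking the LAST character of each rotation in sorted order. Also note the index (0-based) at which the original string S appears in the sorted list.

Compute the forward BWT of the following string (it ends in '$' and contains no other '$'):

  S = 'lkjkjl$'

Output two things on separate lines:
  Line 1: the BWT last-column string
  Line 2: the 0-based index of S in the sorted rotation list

All 7 rotations (rotation i = S[i:]+S[:i]):
  rot[0] = lkjkjl$
  rot[1] = kjkjl$l
  rot[2] = jkjl$lk
  rot[3] = kjl$lkj
  rot[4] = jl$lkjk
  rot[5] = l$lkjkj
  rot[6] = $lkjkjl
Sorted (with $ < everything):
  sorted[0] = $lkjkjl  (last char: 'l')
  sorted[1] = jkjl$lk  (last char: 'k')
  sorted[2] = jl$lkjk  (last char: 'k')
  sorted[3] = kjkjl$l  (last char: 'l')
  sorted[4] = kjl$lkj  (last char: 'j')
  sorted[5] = l$lkjkj  (last char: 'j')
  sorted[6] = lkjkjl$  (last char: '$')
Last column: lkkljj$
Original string S is at sorted index 6

Answer: lkkljj$
6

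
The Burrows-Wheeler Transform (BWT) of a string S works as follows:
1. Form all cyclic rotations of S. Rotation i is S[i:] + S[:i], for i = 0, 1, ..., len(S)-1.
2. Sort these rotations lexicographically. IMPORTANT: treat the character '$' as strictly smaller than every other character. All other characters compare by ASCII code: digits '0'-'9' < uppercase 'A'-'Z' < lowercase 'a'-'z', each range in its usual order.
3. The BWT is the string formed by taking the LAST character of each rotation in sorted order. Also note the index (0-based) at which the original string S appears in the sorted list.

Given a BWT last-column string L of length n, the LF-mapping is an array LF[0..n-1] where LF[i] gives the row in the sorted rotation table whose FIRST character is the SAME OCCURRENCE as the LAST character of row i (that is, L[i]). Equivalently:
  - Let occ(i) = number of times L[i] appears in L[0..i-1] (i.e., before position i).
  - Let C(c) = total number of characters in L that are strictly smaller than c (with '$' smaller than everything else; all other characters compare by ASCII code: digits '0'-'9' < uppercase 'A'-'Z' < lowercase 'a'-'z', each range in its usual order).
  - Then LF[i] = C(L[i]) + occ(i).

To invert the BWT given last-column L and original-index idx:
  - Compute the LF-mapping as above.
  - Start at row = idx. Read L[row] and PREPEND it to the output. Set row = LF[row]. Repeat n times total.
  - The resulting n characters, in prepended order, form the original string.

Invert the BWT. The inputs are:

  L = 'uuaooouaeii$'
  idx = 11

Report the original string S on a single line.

Answer: uoeoiuaaoiu$

Derivation:
LF mapping: 9 10 1 6 7 8 11 2 3 4 5 0
Walk LF starting at row 11, prepending L[row]:
  step 1: row=11, L[11]='$', prepend. Next row=LF[11]=0
  step 2: row=0, L[0]='u', prepend. Next row=LF[0]=9
  step 3: row=9, L[9]='i', prepend. Next row=LF[9]=4
  step 4: row=4, L[4]='o', prepend. Next row=LF[4]=7
  step 5: row=7, L[7]='a', prepend. Next row=LF[7]=2
  step 6: row=2, L[2]='a', prepend. Next row=LF[2]=1
  step 7: row=1, L[1]='u', prepend. Next row=LF[1]=10
  step 8: row=10, L[10]='i', prepend. Next row=LF[10]=5
  step 9: row=5, L[5]='o', prepend. Next row=LF[5]=8
  step 10: row=8, L[8]='e', prepend. Next row=LF[8]=3
  step 11: row=3, L[3]='o', prepend. Next row=LF[3]=6
  step 12: row=6, L[6]='u', prepend. Next row=LF[6]=11
Reversed output: uoeoiuaaoiu$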